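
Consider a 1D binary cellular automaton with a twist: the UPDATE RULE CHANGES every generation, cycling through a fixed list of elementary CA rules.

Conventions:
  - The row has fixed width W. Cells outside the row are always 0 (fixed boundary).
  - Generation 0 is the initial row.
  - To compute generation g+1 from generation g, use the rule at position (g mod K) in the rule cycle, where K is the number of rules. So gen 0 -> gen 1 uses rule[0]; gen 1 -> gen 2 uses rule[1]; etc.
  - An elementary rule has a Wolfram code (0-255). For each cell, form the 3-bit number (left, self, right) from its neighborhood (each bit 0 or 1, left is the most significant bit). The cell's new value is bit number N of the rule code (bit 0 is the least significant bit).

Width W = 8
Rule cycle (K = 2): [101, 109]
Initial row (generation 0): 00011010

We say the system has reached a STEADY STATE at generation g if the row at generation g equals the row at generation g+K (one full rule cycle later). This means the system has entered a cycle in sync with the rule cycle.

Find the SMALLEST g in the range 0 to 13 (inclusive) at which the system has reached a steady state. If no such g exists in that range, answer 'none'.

Gen 0: 00011010
Gen 1 (rule 101): 11001110
Gen 2 (rule 109): 11001010
Gen 3 (rule 101): 01001110
Gen 4 (rule 109): 01001010
Gen 5 (rule 101): 01001110
Gen 6 (rule 109): 01001010
Gen 7 (rule 101): 01001110
Gen 8 (rule 109): 01001010
Gen 9 (rule 101): 01001110
Gen 10 (rule 109): 01001010
Gen 11 (rule 101): 01001110
Gen 12 (rule 109): 01001010
Gen 13 (rule 101): 01001110
Gen 14 (rule 109): 01001010
Gen 15 (rule 101): 01001110

Answer: 3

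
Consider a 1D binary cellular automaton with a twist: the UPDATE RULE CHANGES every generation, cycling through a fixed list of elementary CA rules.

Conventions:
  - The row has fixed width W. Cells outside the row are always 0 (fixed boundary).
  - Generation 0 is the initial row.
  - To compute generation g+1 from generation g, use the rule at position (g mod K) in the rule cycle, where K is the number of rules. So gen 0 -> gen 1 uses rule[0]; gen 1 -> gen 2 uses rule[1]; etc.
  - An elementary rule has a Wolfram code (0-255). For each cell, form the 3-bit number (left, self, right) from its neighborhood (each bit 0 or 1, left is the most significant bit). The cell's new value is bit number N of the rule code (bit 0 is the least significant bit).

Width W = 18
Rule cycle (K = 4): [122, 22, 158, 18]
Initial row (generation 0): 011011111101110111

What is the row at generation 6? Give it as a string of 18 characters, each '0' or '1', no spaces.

Answer: 011011001101111011

Derivation:
Gen 0: 011011111101110111
Gen 1 (rule 122): 111110000111011101
Gen 2 (rule 22): 000001001000000001
Gen 3 (rule 158): 000011111100000011
Gen 4 (rule 18): 000100000010000100
Gen 5 (rule 122): 001010000101001010
Gen 6 (rule 22): 011011001101111011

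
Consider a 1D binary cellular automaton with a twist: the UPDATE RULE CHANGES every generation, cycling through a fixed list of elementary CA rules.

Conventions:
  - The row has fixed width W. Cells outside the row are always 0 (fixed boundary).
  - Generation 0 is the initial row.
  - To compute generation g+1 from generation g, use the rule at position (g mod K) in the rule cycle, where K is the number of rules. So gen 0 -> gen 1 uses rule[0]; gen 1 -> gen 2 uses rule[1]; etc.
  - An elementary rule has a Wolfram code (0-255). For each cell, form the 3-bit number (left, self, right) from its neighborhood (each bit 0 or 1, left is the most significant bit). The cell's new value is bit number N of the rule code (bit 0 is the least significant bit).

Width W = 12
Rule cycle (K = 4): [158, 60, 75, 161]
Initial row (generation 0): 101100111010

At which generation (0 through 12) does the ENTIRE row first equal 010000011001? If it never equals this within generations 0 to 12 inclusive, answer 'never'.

Gen 0: 101100111010
Gen 1 (rule 158): 101011110011
Gen 2 (rule 60): 111110001010
Gen 3 (rule 75): 100010110000
Gen 4 (rule 161): 001001000111
Gen 5 (rule 158): 011111101110
Gen 6 (rule 60): 010000011001
Gen 7 (rule 75): 100111111010
Gen 8 (rule 161): 000011110100
Gen 9 (rule 158): 000111100110
Gen 10 (rule 60): 000100010101
Gen 11 (rule 75): 111001100000
Gen 12 (rule 161): 010000001111

Answer: 6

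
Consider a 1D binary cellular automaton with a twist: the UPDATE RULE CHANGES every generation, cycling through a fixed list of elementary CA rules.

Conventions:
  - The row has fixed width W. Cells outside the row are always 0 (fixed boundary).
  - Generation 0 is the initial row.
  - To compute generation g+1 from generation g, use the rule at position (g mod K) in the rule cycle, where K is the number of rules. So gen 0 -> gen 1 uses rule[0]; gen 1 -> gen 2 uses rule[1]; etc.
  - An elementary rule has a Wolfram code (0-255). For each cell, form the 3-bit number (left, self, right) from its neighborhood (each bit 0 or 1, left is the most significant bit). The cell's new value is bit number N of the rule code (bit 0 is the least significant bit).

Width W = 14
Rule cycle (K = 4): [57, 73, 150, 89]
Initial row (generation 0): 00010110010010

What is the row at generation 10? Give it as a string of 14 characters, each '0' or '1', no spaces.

Answer: 10000001100110

Derivation:
Gen 0: 00010110010010
Gen 1 (rule 57): 11001101001001
Gen 2 (rule 73): 11001100000000
Gen 3 (rule 150): 00110010000000
Gen 4 (rule 89): 10111001111111
Gen 5 (rule 57): 01100101000000
Gen 6 (rule 73): 01100000011111
Gen 7 (rule 150): 10010000101110
Gen 8 (rule 89): 01001110001011
Gen 9 (rule 57): 00101001100110
Gen 10 (rule 73): 10000001100110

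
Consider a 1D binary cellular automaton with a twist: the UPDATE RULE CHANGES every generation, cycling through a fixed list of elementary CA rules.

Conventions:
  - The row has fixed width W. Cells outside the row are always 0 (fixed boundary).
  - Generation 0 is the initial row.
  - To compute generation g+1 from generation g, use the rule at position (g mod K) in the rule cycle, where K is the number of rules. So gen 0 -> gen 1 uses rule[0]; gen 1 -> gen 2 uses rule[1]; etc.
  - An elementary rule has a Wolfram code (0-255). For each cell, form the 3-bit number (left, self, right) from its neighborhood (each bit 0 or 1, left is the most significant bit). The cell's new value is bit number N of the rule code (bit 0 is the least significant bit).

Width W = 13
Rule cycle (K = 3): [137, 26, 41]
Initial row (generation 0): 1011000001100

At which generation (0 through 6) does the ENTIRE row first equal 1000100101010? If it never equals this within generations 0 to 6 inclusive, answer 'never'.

Answer: never

Derivation:
Gen 0: 1011000001100
Gen 1 (rule 137): 0010011101001
Gen 2 (rule 26): 0101110000110
Gen 3 (rule 41): 0011000110100
Gen 4 (rule 137): 1010010100001
Gen 5 (rule 26): 0001100010010
Gen 6 (rule 41): 1101001000000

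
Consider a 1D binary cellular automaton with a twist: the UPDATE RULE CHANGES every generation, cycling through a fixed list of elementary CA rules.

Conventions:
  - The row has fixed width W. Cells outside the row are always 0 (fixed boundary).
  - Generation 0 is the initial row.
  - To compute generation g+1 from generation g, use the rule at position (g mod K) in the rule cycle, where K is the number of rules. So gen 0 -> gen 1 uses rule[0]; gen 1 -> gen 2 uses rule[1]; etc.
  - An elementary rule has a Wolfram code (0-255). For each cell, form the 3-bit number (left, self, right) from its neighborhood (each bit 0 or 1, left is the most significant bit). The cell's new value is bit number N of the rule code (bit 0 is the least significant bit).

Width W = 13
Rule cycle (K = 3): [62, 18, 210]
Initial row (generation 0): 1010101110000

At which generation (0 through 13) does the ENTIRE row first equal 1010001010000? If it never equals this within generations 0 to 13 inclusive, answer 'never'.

Gen 0: 1010101110000
Gen 1 (rule 62): 1111111001000
Gen 2 (rule 18): 0000000110100
Gen 3 (rule 210): 0000001010010
Gen 4 (rule 62): 0000011111111
Gen 5 (rule 18): 0000100000000
Gen 6 (rule 210): 0001010000000
Gen 7 (rule 62): 0011111000000
Gen 8 (rule 18): 0100000100000
Gen 9 (rule 210): 1010001010000
Gen 10 (rule 62): 1111011111000
Gen 11 (rule 18): 0000000000100
Gen 12 (rule 210): 0000000001010
Gen 13 (rule 62): 0000000011111

Answer: 9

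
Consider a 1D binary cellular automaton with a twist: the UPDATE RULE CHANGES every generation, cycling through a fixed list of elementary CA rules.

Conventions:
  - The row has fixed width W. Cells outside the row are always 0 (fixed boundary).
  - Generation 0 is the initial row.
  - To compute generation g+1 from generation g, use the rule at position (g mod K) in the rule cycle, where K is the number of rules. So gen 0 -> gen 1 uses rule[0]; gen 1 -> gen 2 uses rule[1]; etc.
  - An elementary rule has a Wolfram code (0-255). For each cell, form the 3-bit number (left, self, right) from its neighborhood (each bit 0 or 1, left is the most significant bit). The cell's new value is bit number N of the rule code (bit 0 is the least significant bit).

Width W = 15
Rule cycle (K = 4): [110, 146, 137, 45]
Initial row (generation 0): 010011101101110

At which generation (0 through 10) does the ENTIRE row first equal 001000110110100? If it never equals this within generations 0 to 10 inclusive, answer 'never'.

Gen 0: 010011101101110
Gen 1 (rule 110): 110110111111010
Gen 2 (rule 146): 000000011110001
Gen 3 (rule 137): 111111011100100
Gen 4 (rule 45): 100000110000101
Gen 5 (rule 110): 100001110001111
Gen 6 (rule 146): 010010101010110
Gen 7 (rule 137): 000000000000100
Gen 8 (rule 45): 111111111110101
Gen 9 (rule 110): 100000000011111
Gen 10 (rule 146): 010000000101110

Answer: never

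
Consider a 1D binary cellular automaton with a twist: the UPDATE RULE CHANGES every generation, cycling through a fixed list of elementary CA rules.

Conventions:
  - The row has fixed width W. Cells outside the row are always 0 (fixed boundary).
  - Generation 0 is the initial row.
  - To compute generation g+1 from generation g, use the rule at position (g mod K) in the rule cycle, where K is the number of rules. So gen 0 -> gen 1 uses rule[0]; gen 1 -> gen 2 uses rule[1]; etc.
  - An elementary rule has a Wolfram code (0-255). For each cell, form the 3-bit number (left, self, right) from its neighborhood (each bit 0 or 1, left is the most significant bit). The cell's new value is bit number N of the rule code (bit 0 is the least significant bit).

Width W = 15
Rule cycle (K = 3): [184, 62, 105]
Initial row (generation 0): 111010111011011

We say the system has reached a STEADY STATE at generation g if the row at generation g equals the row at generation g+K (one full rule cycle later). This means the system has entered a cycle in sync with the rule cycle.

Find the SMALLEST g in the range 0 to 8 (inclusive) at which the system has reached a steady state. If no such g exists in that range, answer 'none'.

Gen 0: 111010111011011
Gen 1 (rule 184): 110101110110110
Gen 2 (rule 62): 101111001101101
Gen 3 (rule 105): 011001001111110
Gen 4 (rule 184): 010100101111101
Gen 5 (rule 62): 111111111000011
Gen 6 (rule 105): 100000001011011
Gen 7 (rule 184): 010000000110110
Gen 8 (rule 62): 111000001101101
Gen 9 (rule 105): 101011101111110
Gen 10 (rule 184): 010111011111101
Gen 11 (rule 62): 111100110000011

Answer: none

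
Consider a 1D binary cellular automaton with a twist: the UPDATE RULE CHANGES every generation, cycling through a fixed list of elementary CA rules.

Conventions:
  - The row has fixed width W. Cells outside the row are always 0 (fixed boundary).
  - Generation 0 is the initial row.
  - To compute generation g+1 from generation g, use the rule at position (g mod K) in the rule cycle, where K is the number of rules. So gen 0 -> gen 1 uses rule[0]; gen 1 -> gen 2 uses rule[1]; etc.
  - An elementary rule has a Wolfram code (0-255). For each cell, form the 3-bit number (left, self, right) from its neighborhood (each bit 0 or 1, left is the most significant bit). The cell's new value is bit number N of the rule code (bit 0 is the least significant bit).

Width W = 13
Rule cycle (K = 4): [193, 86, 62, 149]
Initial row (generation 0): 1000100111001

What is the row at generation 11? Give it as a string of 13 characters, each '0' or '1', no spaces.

Gen 0: 1000100111001
Gen 1 (rule 193): 0010000011000
Gen 2 (rule 86): 0111000101100
Gen 3 (rule 62): 1100101111010
Gen 4 (rule 149): 0010100110011
Gen 5 (rule 193): 1000000010001
Gen 6 (rule 86): 1100000111011
Gen 7 (rule 62): 1010001100110
Gen 8 (rule 149): 1011100010001
Gen 9 (rule 193): 0001101000100
Gen 10 (rule 86): 0010101101110
Gen 11 (rule 62): 0111111011001

Answer: 0111111011001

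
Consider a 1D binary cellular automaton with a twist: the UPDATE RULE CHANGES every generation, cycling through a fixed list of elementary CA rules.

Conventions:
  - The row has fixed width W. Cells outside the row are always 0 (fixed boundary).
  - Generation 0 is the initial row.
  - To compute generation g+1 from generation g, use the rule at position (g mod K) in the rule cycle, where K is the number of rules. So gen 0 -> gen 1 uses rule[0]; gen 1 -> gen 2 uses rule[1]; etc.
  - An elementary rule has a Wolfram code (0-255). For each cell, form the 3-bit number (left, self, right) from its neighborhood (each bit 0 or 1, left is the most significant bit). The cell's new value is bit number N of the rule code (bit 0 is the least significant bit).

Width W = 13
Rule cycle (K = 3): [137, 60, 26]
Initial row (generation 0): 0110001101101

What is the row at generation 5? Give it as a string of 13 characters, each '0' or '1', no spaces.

Answer: 1100001010000

Derivation:
Gen 0: 0110001101101
Gen 1 (rule 137): 0100101001000
Gen 2 (rule 60): 0110111101100
Gen 3 (rule 26): 1100100001010
Gen 4 (rule 137): 1000001100000
Gen 5 (rule 60): 1100001010000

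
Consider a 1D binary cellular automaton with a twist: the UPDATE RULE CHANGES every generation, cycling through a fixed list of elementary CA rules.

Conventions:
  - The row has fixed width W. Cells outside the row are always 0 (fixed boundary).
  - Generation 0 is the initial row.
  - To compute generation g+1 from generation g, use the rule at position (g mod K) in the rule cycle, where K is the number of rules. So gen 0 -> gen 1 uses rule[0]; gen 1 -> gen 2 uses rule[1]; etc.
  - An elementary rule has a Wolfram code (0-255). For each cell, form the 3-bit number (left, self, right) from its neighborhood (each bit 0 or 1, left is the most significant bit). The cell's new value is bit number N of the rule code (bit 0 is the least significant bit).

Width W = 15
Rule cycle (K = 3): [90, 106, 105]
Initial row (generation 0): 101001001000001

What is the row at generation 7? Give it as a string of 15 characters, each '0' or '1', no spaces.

Gen 0: 101001001000001
Gen 1 (rule 90): 000110110100010
Gen 2 (rule 106): 001111111000100
Gen 3 (rule 105): 101000001010001
Gen 4 (rule 90): 000100010001010
Gen 5 (rule 106): 001000100010100
Gen 6 (rule 105): 100010001001001
Gen 7 (rule 90): 010101010110110

Answer: 010101010110110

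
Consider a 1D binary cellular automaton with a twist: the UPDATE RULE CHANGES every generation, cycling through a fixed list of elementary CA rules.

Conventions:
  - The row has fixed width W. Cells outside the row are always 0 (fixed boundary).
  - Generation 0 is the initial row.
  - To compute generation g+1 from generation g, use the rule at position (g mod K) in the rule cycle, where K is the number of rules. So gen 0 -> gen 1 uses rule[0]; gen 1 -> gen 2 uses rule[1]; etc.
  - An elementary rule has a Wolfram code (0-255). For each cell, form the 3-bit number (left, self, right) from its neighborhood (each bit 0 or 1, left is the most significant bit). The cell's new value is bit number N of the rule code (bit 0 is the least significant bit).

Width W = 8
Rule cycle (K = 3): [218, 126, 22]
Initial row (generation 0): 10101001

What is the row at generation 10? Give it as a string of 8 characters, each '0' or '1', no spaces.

Gen 0: 10101001
Gen 1 (rule 218): 00000110
Gen 2 (rule 126): 00001111
Gen 3 (rule 22): 00010000
Gen 4 (rule 218): 00101000
Gen 5 (rule 126): 01111100
Gen 6 (rule 22): 10000010
Gen 7 (rule 218): 01000101
Gen 8 (rule 126): 11101111
Gen 9 (rule 22): 00000000
Gen 10 (rule 218): 00000000

Answer: 00000000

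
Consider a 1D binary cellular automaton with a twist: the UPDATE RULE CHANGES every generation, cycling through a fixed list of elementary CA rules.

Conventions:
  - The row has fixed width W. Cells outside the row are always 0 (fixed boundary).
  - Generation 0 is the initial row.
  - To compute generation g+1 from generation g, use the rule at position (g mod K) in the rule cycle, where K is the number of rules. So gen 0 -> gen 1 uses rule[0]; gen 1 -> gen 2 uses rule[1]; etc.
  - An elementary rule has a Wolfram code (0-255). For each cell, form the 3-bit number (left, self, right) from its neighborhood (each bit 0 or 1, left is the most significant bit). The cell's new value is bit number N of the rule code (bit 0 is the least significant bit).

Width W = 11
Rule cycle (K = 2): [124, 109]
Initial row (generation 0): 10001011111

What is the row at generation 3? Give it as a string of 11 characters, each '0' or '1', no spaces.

Answer: 11101111111

Derivation:
Gen 0: 10001011111
Gen 1 (rule 124): 11001110001
Gen 2 (rule 109): 11001010101
Gen 3 (rule 124): 11101111111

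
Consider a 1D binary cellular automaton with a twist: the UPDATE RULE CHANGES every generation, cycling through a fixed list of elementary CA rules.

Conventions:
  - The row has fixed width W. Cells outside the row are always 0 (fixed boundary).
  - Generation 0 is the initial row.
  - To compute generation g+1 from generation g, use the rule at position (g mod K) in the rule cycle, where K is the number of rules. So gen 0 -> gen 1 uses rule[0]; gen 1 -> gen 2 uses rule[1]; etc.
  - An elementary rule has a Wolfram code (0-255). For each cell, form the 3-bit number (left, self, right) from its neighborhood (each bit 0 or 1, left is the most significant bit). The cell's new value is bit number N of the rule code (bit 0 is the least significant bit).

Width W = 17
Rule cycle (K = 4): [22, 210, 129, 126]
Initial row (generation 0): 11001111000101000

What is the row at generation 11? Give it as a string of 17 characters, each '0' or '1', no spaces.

Gen 0: 11001111000101000
Gen 1 (rule 22): 00110000101101100
Gen 2 (rule 210): 01011001000100110
Gen 3 (rule 129): 00000000010000000
Gen 4 (rule 126): 00000000111000000
Gen 5 (rule 22): 00000001000100000
Gen 6 (rule 210): 00000010101010000
Gen 7 (rule 129): 11111000000000111
Gen 8 (rule 126): 10001100000001101
Gen 9 (rule 22): 11010010000010001
Gen 10 (rule 210): 01001101000101010
Gen 11 (rule 129): 00000000010000000

Answer: 00000000010000000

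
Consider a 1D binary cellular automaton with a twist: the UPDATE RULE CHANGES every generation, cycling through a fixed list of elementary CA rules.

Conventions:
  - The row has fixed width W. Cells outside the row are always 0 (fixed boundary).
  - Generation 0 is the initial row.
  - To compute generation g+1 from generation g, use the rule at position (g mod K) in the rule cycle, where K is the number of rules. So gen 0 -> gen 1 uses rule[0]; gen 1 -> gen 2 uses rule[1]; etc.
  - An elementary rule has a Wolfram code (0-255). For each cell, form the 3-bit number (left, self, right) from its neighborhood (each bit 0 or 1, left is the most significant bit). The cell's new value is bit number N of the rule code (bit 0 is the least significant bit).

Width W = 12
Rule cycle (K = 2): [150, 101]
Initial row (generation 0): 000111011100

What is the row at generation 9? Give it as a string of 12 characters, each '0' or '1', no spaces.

Gen 0: 000111011100
Gen 1 (rule 150): 001010001010
Gen 2 (rule 101): 101110101110
Gen 3 (rule 150): 100100100101
Gen 4 (rule 101): 100100100111
Gen 5 (rule 150): 111111111010
Gen 6 (rule 101): 000000001110
Gen 7 (rule 150): 000000010101
Gen 8 (rule 101): 111111011111
Gen 9 (rule 150): 011110001110

Answer: 011110001110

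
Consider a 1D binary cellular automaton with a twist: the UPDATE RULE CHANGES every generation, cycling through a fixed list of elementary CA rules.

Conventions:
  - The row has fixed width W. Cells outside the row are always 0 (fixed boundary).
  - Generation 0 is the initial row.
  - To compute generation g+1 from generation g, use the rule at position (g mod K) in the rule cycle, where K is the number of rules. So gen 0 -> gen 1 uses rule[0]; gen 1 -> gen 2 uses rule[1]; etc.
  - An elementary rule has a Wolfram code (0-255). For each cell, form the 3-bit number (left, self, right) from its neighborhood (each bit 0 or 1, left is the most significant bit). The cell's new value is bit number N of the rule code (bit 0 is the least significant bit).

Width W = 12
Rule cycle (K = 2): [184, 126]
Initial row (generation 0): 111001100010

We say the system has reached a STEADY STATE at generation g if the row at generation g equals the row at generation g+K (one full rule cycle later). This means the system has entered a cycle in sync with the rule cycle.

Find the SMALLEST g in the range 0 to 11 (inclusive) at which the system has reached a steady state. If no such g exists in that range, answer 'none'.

Answer: none

Derivation:
Gen 0: 111001100010
Gen 1 (rule 184): 110101010001
Gen 2 (rule 126): 111111111011
Gen 3 (rule 184): 111111110110
Gen 4 (rule 126): 100000011111
Gen 5 (rule 184): 010000011110
Gen 6 (rule 126): 111000110011
Gen 7 (rule 184): 110100101010
Gen 8 (rule 126): 111111111111
Gen 9 (rule 184): 111111111110
Gen 10 (rule 126): 100000000011
Gen 11 (rule 184): 010000000010
Gen 12 (rule 126): 111000000111
Gen 13 (rule 184): 110100000110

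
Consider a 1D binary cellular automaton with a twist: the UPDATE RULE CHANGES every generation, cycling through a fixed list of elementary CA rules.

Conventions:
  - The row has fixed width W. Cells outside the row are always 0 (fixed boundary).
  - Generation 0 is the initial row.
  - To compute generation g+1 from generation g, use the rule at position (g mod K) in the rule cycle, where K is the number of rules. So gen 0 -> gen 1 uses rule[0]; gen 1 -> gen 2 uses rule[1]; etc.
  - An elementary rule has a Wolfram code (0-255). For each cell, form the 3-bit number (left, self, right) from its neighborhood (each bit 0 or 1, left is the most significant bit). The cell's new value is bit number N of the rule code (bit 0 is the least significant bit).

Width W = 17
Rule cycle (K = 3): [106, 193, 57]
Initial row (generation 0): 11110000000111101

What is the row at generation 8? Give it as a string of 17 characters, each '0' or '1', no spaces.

Answer: 00000001000100100

Derivation:
Gen 0: 11110000000111101
Gen 1 (rule 106): 10010000001100110
Gen 2 (rule 193): 00000111100100010
Gen 3 (rule 57): 11110100010011001
Gen 4 (rule 106): 10011000100111010
Gen 5 (rule 193): 00001010000011000
Gen 6 (rule 57): 11100101111010111
Gen 7 (rule 106): 10101011001101101
Gen 8 (rule 193): 00000001000100100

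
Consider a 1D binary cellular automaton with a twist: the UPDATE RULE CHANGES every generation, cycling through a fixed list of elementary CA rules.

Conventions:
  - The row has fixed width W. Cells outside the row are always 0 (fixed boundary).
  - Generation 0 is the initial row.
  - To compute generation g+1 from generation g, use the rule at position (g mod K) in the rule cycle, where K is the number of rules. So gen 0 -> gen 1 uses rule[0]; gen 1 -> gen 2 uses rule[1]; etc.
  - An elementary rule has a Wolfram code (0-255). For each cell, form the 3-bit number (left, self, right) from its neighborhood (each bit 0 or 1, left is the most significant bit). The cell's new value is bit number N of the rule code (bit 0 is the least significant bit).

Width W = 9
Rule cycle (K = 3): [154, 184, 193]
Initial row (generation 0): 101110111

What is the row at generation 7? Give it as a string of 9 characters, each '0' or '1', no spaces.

Answer: 010111110

Derivation:
Gen 0: 101110111
Gen 1 (rule 154): 001100110
Gen 2 (rule 184): 001010101
Gen 3 (rule 193): 100000000
Gen 4 (rule 154): 010000000
Gen 5 (rule 184): 001000000
Gen 6 (rule 193): 100011111
Gen 7 (rule 154): 010111110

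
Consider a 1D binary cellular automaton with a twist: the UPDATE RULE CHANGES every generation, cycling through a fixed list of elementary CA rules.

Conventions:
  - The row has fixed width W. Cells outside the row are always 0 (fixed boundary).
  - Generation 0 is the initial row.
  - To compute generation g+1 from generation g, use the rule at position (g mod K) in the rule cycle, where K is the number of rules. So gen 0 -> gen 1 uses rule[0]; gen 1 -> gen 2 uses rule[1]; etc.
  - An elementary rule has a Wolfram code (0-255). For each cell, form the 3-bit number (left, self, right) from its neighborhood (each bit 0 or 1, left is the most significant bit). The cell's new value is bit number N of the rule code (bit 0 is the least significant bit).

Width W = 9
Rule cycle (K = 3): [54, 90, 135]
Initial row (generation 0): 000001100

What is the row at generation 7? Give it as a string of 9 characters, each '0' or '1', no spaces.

Gen 0: 000001100
Gen 1 (rule 54): 000010010
Gen 2 (rule 90): 000101101
Gen 3 (rule 135): 111100001
Gen 4 (rule 54): 000010011
Gen 5 (rule 90): 000101111
Gen 6 (rule 135): 111100110
Gen 7 (rule 54): 000011001

Answer: 000011001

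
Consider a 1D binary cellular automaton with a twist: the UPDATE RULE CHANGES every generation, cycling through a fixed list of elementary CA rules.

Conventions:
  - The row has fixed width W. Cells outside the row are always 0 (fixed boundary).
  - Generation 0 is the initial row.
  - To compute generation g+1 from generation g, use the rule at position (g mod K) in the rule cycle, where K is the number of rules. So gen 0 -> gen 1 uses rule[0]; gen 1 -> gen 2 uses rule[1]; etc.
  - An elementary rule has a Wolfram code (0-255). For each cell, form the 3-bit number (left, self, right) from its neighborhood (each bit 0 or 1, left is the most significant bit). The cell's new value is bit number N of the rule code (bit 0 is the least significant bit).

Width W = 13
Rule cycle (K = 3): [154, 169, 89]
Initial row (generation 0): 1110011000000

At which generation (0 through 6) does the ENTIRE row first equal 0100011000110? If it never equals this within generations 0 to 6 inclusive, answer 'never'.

Answer: 4

Derivation:
Gen 0: 1110011000000
Gen 1 (rule 154): 1101110100000
Gen 2 (rule 169): 1011101001111
Gen 3 (rule 89): 0010100101001
Gen 4 (rule 154): 0100011000110
Gen 5 (rule 169): 0001010010100
Gen 6 (rule 89): 1100001000011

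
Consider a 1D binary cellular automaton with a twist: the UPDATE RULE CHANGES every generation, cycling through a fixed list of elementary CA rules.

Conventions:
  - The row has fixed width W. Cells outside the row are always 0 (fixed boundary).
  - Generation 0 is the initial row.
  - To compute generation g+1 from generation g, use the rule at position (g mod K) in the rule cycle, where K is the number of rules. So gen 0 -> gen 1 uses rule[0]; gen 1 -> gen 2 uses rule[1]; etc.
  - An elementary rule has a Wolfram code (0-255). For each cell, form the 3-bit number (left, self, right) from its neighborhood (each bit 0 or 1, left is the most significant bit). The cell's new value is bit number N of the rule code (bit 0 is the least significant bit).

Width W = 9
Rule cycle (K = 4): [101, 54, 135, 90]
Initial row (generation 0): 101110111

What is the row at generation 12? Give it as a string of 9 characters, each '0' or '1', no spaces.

Answer: 001100001

Derivation:
Gen 0: 101110111
Gen 1 (rule 101): 110011001
Gen 2 (rule 54): 001100111
Gen 3 (rule 135): 110001010
Gen 4 (rule 90): 111010001
Gen 5 (rule 101): 001110101
Gen 6 (rule 54): 010001111
Gen 7 (rule 135): 110110110
Gen 8 (rule 90): 110110111
Gen 9 (rule 101): 011011001
Gen 10 (rule 54): 100100111
Gen 11 (rule 135): 101101010
Gen 12 (rule 90): 001100001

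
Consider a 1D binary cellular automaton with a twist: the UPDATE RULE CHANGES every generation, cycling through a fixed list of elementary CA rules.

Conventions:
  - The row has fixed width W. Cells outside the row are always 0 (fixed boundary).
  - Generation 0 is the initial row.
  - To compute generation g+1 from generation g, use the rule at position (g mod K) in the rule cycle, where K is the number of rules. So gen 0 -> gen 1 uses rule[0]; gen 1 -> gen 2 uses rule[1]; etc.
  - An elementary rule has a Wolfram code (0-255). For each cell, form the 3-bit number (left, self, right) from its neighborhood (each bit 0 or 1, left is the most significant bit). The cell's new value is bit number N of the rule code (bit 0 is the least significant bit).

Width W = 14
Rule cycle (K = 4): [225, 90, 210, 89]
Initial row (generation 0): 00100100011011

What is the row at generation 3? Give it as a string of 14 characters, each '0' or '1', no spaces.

Answer: 10100100011110

Derivation:
Gen 0: 00100100011011
Gen 1 (rule 225): 10000001001101
Gen 2 (rule 90): 01000010111100
Gen 3 (rule 210): 10100100011110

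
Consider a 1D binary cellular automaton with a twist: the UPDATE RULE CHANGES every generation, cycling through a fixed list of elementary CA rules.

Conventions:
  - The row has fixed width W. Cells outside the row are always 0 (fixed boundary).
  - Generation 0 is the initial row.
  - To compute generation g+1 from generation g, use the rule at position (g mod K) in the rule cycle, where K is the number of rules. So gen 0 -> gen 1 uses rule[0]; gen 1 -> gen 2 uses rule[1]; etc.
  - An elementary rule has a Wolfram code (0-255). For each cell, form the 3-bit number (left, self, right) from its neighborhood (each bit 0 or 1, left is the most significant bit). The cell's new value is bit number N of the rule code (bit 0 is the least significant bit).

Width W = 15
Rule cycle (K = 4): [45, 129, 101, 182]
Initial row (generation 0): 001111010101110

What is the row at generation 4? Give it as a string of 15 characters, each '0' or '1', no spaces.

Gen 0: 001111010101110
Gen 1 (rule 45): 101000111111000
Gen 2 (rule 129): 000010011110011
Gen 3 (rule 101): 111010000010001
Gen 4 (rule 182): 010111000111011

Answer: 010111000111011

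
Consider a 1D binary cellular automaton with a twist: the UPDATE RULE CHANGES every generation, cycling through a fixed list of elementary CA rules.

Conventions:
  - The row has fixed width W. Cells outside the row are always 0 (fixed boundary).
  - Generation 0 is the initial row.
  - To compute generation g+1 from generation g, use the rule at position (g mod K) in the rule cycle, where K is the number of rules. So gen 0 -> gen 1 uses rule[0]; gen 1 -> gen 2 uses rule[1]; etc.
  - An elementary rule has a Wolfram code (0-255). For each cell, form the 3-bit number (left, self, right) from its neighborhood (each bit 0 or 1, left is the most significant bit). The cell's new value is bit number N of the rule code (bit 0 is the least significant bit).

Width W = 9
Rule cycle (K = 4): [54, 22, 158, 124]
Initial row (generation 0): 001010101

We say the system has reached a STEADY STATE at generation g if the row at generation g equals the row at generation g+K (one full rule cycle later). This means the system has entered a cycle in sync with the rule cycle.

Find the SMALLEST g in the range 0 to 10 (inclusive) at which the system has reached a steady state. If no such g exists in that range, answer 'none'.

Gen 0: 001010101
Gen 1 (rule 54): 011111111
Gen 2 (rule 22): 100000000
Gen 3 (rule 158): 110000000
Gen 4 (rule 124): 111000000
Gen 5 (rule 54): 000100000
Gen 6 (rule 22): 001110000
Gen 7 (rule 158): 011101000
Gen 8 (rule 124): 010111100
Gen 9 (rule 54): 111000010
Gen 10 (rule 22): 000100111
Gen 11 (rule 158): 001111110
Gen 12 (rule 124): 001000011
Gen 13 (rule 54): 011100100
Gen 14 (rule 22): 100011110

Answer: none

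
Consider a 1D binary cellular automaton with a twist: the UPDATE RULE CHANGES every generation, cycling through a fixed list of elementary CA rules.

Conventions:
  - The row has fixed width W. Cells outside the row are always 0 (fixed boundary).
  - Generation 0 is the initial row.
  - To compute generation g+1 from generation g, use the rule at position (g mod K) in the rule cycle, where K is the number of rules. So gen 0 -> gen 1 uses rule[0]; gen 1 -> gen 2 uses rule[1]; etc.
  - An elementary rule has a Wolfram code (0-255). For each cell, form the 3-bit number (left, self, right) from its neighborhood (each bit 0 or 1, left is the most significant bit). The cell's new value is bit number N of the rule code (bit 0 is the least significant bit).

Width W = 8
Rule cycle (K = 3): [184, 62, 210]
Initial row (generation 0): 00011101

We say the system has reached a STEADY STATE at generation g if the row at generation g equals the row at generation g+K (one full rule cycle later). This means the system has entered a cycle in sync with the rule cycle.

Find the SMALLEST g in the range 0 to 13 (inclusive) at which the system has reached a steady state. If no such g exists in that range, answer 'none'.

Answer: none

Derivation:
Gen 0: 00011101
Gen 1 (rule 184): 00011010
Gen 2 (rule 62): 00110111
Gen 3 (rule 210): 01010011
Gen 4 (rule 184): 00101010
Gen 5 (rule 62): 01111111
Gen 6 (rule 210): 10111111
Gen 7 (rule 184): 01111110
Gen 8 (rule 62): 11000001
Gen 9 (rule 210): 01100010
Gen 10 (rule 184): 01010001
Gen 11 (rule 62): 11111011
Gen 12 (rule 210): 01111001
Gen 13 (rule 184): 01110100
Gen 14 (rule 62): 11001110
Gen 15 (rule 210): 01110111
Gen 16 (rule 184): 01101110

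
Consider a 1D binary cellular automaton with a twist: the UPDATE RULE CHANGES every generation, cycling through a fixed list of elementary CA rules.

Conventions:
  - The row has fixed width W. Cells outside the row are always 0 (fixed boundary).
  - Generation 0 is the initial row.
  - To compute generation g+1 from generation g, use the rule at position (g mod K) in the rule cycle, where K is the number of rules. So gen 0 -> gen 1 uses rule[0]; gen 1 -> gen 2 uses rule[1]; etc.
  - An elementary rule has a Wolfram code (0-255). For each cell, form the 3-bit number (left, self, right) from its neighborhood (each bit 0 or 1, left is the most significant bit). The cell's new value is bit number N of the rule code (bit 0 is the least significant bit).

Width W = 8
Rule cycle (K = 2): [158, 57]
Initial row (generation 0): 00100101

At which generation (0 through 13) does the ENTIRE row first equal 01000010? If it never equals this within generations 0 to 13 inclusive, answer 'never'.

Gen 0: 00100101
Gen 1 (rule 158): 01111101
Gen 2 (rule 57): 01000010
Gen 3 (rule 158): 11100111
Gen 4 (rule 57): 10010100
Gen 5 (rule 158): 11110110
Gen 6 (rule 57): 10001101
Gen 7 (rule 158): 11011001
Gen 8 (rule 57): 10110100
Gen 9 (rule 158): 10100110
Gen 10 (rule 57): 01010101
Gen 11 (rule 158): 11010101
Gen 12 (rule 57): 10101010
Gen 13 (rule 158): 10101011

Answer: 2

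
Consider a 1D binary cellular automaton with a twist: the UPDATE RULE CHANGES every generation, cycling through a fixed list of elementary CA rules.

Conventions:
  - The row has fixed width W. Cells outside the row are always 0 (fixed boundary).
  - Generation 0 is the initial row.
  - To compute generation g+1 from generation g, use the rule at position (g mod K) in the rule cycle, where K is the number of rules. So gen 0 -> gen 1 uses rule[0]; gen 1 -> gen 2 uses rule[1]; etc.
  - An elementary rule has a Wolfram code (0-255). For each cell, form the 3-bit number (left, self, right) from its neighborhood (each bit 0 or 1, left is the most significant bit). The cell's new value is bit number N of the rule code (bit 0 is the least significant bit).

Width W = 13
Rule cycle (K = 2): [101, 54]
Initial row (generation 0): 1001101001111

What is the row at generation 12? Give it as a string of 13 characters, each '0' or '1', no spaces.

Answer: 1001111110011

Derivation:
Gen 0: 1001101001111
Gen 1 (rule 101): 1000111000001
Gen 2 (rule 54): 1101000100011
Gen 3 (rule 101): 0111010101001
Gen 4 (rule 54): 1000111111111
Gen 5 (rule 101): 1010000000001
Gen 6 (rule 54): 1111000000011
Gen 7 (rule 101): 0001011111001
Gen 8 (rule 54): 0011100000111
Gen 9 (rule 101): 1000101110001
Gen 10 (rule 54): 1101110001011
Gen 11 (rule 101): 0110010101101
Gen 12 (rule 54): 1001111110011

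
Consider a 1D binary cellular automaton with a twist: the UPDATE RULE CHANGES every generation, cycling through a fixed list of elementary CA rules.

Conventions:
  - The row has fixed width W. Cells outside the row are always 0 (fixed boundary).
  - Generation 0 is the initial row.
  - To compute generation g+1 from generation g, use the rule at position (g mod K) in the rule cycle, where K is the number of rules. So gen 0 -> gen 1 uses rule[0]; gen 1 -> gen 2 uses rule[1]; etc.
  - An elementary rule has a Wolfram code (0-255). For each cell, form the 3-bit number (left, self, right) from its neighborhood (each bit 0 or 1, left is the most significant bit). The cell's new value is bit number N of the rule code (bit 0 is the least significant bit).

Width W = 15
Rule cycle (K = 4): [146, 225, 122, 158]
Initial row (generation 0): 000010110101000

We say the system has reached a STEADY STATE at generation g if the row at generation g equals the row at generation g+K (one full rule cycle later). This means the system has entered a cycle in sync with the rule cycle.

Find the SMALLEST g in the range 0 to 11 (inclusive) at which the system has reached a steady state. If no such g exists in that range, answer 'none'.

Gen 0: 000010110101000
Gen 1 (rule 146): 000100000000100
Gen 2 (rule 225): 110001111110001
Gen 3 (rule 122): 111011000011010
Gen 4 (rule 158): 110010100110011
Gen 5 (rule 146): 001100011001100
Gen 6 (rule 225): 100101001000101
Gen 7 (rule 122): 011010110101010
Gen 8 (rule 158): 110010100101011
Gen 9 (rule 146): 001100011000000
Gen 10 (rule 225): 100101001011111
Gen 11 (rule 122): 011010110110001
Gen 12 (rule 158): 110010100101011
Gen 13 (rule 146): 001100011000000
Gen 14 (rule 225): 100101001011111
Gen 15 (rule 122): 011010110110001

Answer: 8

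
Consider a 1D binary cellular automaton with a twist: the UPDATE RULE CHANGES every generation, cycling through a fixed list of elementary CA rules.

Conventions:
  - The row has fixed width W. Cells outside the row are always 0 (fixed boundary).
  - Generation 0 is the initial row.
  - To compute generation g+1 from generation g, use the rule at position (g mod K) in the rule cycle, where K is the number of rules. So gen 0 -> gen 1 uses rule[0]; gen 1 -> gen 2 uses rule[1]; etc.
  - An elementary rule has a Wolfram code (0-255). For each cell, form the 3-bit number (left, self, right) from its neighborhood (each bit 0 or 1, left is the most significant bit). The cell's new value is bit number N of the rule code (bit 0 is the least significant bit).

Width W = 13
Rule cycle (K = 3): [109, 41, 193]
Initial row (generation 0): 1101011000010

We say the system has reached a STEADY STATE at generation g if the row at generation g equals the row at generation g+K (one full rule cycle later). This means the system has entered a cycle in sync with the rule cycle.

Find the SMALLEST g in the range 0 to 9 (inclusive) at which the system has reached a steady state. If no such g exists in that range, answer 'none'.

Gen 0: 1101011000010
Gen 1 (rule 109): 1111111011010
Gen 2 (rule 41): 1000000110100
Gen 3 (rule 193): 0011110010001
Gen 4 (rule 109): 1010010010101
Gen 5 (rule 41): 0100000001010
Gen 6 (rule 193): 0001111100000
Gen 7 (rule 109): 1101000101111
Gen 8 (rule 41): 1010010011000
Gen 9 (rule 193): 0000000001011
Gen 10 (rule 109): 1111111101111
Gen 11 (rule 41): 1000000011000
Gen 12 (rule 193): 0011111001011

Answer: none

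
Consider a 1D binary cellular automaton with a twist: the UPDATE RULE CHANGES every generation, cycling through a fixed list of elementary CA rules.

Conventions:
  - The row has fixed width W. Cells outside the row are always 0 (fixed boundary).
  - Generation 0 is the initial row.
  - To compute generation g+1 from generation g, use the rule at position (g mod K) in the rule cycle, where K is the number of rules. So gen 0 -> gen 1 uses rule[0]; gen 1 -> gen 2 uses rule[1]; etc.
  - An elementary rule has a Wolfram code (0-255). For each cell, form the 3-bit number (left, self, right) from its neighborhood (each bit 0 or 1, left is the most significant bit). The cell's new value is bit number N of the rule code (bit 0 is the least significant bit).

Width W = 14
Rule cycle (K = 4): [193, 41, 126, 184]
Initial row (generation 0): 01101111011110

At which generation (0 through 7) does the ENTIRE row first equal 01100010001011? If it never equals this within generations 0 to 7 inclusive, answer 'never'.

Gen 0: 01101111011110
Gen 1 (rule 193): 00100111001110
Gen 2 (rule 41): 10000100001000
Gen 3 (rule 126): 11001110011100
Gen 4 (rule 184): 10101101011010
Gen 5 (rule 193): 00000100001000
Gen 6 (rule 41): 11110001100011
Gen 7 (rule 126): 10011011110111

Answer: never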